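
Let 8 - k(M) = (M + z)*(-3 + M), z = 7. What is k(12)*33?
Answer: -5379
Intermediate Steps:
k(M) = 8 - (-3 + M)*(7 + M) (k(M) = 8 - (M + 7)*(-3 + M) = 8 - (7 + M)*(-3 + M) = 8 - (-3 + M)*(7 + M))
k(12)*33 = (29 - 1*12² - 4*12)*33 = (29 - 1*144 - 48)*33 = (29 - 144 - 48)*33 = -163*33 = -5379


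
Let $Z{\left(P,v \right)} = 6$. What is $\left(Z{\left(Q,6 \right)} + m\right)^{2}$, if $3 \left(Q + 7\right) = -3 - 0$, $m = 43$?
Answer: $2401$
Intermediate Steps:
$Q = -8$ ($Q = -7 + \frac{-3 - 0}{3} = -7 + \frac{-3 + 0}{3} = -7 + \frac{1}{3} \left(-3\right) = -7 - 1 = -8$)
$\left(Z{\left(Q,6 \right)} + m\right)^{2} = \left(6 + 43\right)^{2} = 49^{2} = 2401$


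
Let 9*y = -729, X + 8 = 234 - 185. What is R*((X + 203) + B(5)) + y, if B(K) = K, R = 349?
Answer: 86820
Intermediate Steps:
X = 41 (X = -8 + (234 - 185) = -8 + 49 = 41)
y = -81 (y = (⅑)*(-729) = -81)
R*((X + 203) + B(5)) + y = 349*((41 + 203) + 5) - 81 = 349*(244 + 5) - 81 = 349*249 - 81 = 86901 - 81 = 86820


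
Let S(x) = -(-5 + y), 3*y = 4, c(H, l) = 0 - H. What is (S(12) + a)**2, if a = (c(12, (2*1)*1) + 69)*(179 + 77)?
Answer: 1917301369/9 ≈ 2.1303e+8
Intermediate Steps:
c(H, l) = -H
y = 4/3 (y = (1/3)*4 = 4/3 ≈ 1.3333)
a = 14592 (a = (-1*12 + 69)*(179 + 77) = (-12 + 69)*256 = 57*256 = 14592)
S(x) = 11/3 (S(x) = -(-5 + 4/3) = -1*(-11/3) = 11/3)
(S(12) + a)**2 = (11/3 + 14592)**2 = (43787/3)**2 = 1917301369/9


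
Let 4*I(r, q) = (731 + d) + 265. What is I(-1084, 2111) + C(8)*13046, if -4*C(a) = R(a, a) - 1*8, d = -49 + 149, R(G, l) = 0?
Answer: 26366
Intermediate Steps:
d = 100
I(r, q) = 274 (I(r, q) = ((731 + 100) + 265)/4 = (831 + 265)/4 = (1/4)*1096 = 274)
C(a) = 2 (C(a) = -(0 - 1*8)/4 = -(0 - 8)/4 = -1/4*(-8) = 2)
I(-1084, 2111) + C(8)*13046 = 274 + 2*13046 = 274 + 26092 = 26366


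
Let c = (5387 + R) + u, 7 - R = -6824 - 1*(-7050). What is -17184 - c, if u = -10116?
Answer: -12236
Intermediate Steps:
R = -219 (R = 7 - (-6824 - 1*(-7050)) = 7 - (-6824 + 7050) = 7 - 1*226 = 7 - 226 = -219)
c = -4948 (c = (5387 - 219) - 10116 = 5168 - 10116 = -4948)
-17184 - c = -17184 - 1*(-4948) = -17184 + 4948 = -12236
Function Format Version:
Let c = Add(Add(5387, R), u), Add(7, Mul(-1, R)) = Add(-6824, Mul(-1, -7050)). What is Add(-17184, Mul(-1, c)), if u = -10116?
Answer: -12236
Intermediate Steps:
R = -219 (R = Add(7, Mul(-1, Add(-6824, Mul(-1, -7050)))) = Add(7, Mul(-1, Add(-6824, 7050))) = Add(7, Mul(-1, 226)) = Add(7, -226) = -219)
c = -4948 (c = Add(Add(5387, -219), -10116) = Add(5168, -10116) = -4948)
Add(-17184, Mul(-1, c)) = Add(-17184, Mul(-1, -4948)) = Add(-17184, 4948) = -12236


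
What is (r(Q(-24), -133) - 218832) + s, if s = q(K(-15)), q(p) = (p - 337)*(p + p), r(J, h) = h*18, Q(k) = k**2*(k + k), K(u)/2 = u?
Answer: -199206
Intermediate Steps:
K(u) = 2*u
Q(k) = 2*k**3 (Q(k) = k**2*(2*k) = 2*k**3)
r(J, h) = 18*h
q(p) = 2*p*(-337 + p) (q(p) = (-337 + p)*(2*p) = 2*p*(-337 + p))
s = 22020 (s = 2*(2*(-15))*(-337 + 2*(-15)) = 2*(-30)*(-337 - 30) = 2*(-30)*(-367) = 22020)
(r(Q(-24), -133) - 218832) + s = (18*(-133) - 218832) + 22020 = (-2394 - 218832) + 22020 = -221226 + 22020 = -199206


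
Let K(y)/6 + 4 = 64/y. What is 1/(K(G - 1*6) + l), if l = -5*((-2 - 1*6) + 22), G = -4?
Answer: -5/662 ≈ -0.0075529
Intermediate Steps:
K(y) = -24 + 384/y (K(y) = -24 + 6*(64/y) = -24 + 384/y)
l = -70 (l = -5*((-2 - 6) + 22) = -5*(-8 + 22) = -5*14 = -70)
1/(K(G - 1*6) + l) = 1/((-24 + 384/(-4 - 1*6)) - 70) = 1/((-24 + 384/(-4 - 6)) - 70) = 1/((-24 + 384/(-10)) - 70) = 1/((-24 + 384*(-1/10)) - 70) = 1/((-24 - 192/5) - 70) = 1/(-312/5 - 70) = 1/(-662/5) = -5/662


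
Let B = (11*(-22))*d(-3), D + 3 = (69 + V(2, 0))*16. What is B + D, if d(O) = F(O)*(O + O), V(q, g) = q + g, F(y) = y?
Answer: -3223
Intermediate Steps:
V(q, g) = g + q
d(O) = 2*O² (d(O) = O*(O + O) = O*(2*O) = 2*O²)
D = 1133 (D = -3 + (69 + (0 + 2))*16 = -3 + (69 + 2)*16 = -3 + 71*16 = -3 + 1136 = 1133)
B = -4356 (B = (11*(-22))*(2*(-3)²) = -484*9 = -242*18 = -4356)
B + D = -4356 + 1133 = -3223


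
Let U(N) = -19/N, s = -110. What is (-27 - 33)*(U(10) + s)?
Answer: 6714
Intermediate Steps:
(-27 - 33)*(U(10) + s) = (-27 - 33)*(-19/10 - 110) = -60*(-19*⅒ - 110) = -60*(-19/10 - 110) = -60*(-1119/10) = 6714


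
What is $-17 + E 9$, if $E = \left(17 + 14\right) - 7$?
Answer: $199$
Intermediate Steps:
$E = 24$ ($E = 31 - 7 = 24$)
$-17 + E 9 = -17 + 24 \cdot 9 = -17 + 216 = 199$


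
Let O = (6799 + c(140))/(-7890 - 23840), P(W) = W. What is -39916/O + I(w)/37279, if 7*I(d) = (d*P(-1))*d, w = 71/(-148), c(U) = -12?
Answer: 658127632484460263/3526719253904 ≈ 1.8661e+5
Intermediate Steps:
w = -71/148 (w = 71*(-1/148) = -71/148 ≈ -0.47973)
I(d) = -d**2/7 (I(d) = ((d*(-1))*d)/7 = ((-d)*d)/7 = (-d**2)/7 = -d**2/7)
O = -6787/31730 (O = (6799 - 12)/(-7890 - 23840) = 6787/(-31730) = 6787*(-1/31730) = -6787/31730 ≈ -0.21390)
-39916/O + I(w)/37279 = -39916/(-6787/31730) - (-71/148)**2/7/37279 = -39916*(-31730/6787) - 1/7*5041/21904*(1/37279) = 1266534680/6787 - 5041/153328*1/37279 = 1266534680/6787 - 5041/5715914512 = 658127632484460263/3526719253904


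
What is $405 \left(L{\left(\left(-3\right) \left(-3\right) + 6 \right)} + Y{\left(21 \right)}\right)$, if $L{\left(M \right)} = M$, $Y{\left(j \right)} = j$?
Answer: $14580$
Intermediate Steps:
$405 \left(L{\left(\left(-3\right) \left(-3\right) + 6 \right)} + Y{\left(21 \right)}\right) = 405 \left(\left(\left(-3\right) \left(-3\right) + 6\right) + 21\right) = 405 \left(\left(9 + 6\right) + 21\right) = 405 \left(15 + 21\right) = 405 \cdot 36 = 14580$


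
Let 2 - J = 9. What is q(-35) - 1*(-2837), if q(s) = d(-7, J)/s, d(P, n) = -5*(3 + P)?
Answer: 19855/7 ≈ 2836.4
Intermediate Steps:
J = -7 (J = 2 - 1*9 = 2 - 9 = -7)
d(P, n) = -15 - 5*P
q(s) = 20/s (q(s) = (-15 - 5*(-7))/s = (-15 + 35)/s = 20/s)
q(-35) - 1*(-2837) = 20/(-35) - 1*(-2837) = 20*(-1/35) + 2837 = -4/7 + 2837 = 19855/7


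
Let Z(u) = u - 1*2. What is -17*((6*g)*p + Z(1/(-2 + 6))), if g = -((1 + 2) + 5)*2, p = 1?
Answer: 6647/4 ≈ 1661.8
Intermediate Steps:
Z(u) = -2 + u (Z(u) = u - 2 = -2 + u)
g = -16 (g = -(3 + 5)*2 = -1*8*2 = -8*2 = -16)
-17*((6*g)*p + Z(1/(-2 + 6))) = -17*((6*(-16))*1 + (-2 + 1/(-2 + 6))) = -17*(-96*1 + (-2 + 1/4)) = -17*(-96 + (-2 + 1/4)) = -17*(-96 - 7/4) = -17*(-391/4) = 6647/4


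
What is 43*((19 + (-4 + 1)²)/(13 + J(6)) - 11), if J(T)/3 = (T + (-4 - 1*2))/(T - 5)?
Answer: -4945/13 ≈ -380.38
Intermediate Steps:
J(T) = 3*(-6 + T)/(-5 + T) (J(T) = 3*((T + (-4 - 1*2))/(T - 5)) = 3*((T + (-4 - 2))/(-5 + T)) = 3*((T - 6)/(-5 + T)) = 3*((-6 + T)/(-5 + T)) = 3*(-6 + T)/(-5 + T))
43*((19 + (-4 + 1)²)/(13 + J(6)) - 11) = 43*((19 + (-4 + 1)²)/(13 + 3*(-6 + 6)/(-5 + 6)) - 11) = 43*((19 + (-3)²)/(13 + 3*0/1) - 11) = 43*((19 + 9)/(13 + 3*1*0) - 11) = 43*(28/(13 + 0) - 11) = 43*(28/13 - 11) = 43*(-115/13) = -4945/13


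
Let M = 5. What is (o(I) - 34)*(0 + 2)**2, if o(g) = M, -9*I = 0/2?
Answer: -116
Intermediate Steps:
I = 0 (I = -0/2 = -1/9*0 = 0)
o(g) = 5
(o(I) - 34)*(0 + 2)**2 = (5 - 34)*(0 + 2)**2 = -29*2**2 = -29*4 = -116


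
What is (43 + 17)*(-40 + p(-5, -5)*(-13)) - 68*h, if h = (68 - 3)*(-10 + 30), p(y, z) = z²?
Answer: -110300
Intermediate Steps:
h = 1300 (h = 65*20 = 1300)
(43 + 17)*(-40 + p(-5, -5)*(-13)) - 68*h = (43 + 17)*(-40 + (-5)²*(-13)) - 68*1300 = 60*(-40 + 25*(-13)) - 88400 = 60*(-40 - 325) - 88400 = 60*(-365) - 88400 = -21900 - 88400 = -110300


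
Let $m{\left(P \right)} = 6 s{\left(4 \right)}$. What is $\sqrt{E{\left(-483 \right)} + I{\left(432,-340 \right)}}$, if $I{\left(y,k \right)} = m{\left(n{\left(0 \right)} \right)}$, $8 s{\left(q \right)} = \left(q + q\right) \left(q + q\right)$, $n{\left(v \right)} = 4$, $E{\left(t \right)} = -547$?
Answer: $i \sqrt{499} \approx 22.338 i$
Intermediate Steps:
$s{\left(q \right)} = \frac{q^{2}}{2}$ ($s{\left(q \right)} = \frac{\left(q + q\right) \left(q + q\right)}{8} = \frac{2 q 2 q}{8} = \frac{4 q^{2}}{8} = \frac{q^{2}}{2}$)
$m{\left(P \right)} = 48$ ($m{\left(P \right)} = 6 \frac{4^{2}}{2} = 6 \cdot \frac{1}{2} \cdot 16 = 6 \cdot 8 = 48$)
$I{\left(y,k \right)} = 48$
$\sqrt{E{\left(-483 \right)} + I{\left(432,-340 \right)}} = \sqrt{-547 + 48} = \sqrt{-499} = i \sqrt{499}$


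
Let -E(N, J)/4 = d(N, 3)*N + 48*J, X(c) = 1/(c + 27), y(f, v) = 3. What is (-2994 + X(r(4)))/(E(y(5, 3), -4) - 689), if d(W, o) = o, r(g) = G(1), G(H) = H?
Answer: -83831/1204 ≈ -69.627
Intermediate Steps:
r(g) = 1
X(c) = 1/(27 + c)
E(N, J) = -192*J - 12*N (E(N, J) = -4*(3*N + 48*J) = -192*J - 12*N)
(-2994 + X(r(4)))/(E(y(5, 3), -4) - 689) = (-2994 + 1/(27 + 1))/((-192*(-4) - 12*3) - 689) = (-2994 + 1/28)/((768 - 36) - 689) = (-2994 + 1/28)/(732 - 689) = -83831/28/43 = -83831/28*1/43 = -83831/1204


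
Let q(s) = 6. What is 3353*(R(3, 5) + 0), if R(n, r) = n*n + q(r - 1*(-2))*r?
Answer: 130767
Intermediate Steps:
R(n, r) = n**2 + 6*r (R(n, r) = n*n + 6*r = n**2 + 6*r)
3353*(R(3, 5) + 0) = 3353*((3**2 + 6*5) + 0) = 3353*((9 + 30) + 0) = 3353*(39 + 0) = 3353*39 = 130767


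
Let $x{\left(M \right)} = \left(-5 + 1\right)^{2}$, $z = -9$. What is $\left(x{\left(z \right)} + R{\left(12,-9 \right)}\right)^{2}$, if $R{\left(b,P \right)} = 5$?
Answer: $441$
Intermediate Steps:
$x{\left(M \right)} = 16$ ($x{\left(M \right)} = \left(-4\right)^{2} = 16$)
$\left(x{\left(z \right)} + R{\left(12,-9 \right)}\right)^{2} = \left(16 + 5\right)^{2} = 21^{2} = 441$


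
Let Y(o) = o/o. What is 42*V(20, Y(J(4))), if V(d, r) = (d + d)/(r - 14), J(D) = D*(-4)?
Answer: -1680/13 ≈ -129.23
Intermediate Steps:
J(D) = -4*D
Y(o) = 1
V(d, r) = 2*d/(-14 + r) (V(d, r) = (2*d)/(-14 + r) = 2*d/(-14 + r))
42*V(20, Y(J(4))) = 42*(2*20/(-14 + 1)) = 42*(2*20/(-13)) = 42*(2*20*(-1/13)) = 42*(-40/13) = -1680/13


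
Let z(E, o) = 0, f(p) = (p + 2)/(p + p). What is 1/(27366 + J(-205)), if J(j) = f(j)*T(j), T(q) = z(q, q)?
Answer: 1/27366 ≈ 3.6542e-5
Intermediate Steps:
f(p) = (2 + p)/(2*p) (f(p) = (2 + p)/((2*p)) = (2 + p)*(1/(2*p)) = (2 + p)/(2*p))
T(q) = 0
J(j) = 0 (J(j) = ((2 + j)/(2*j))*0 = 0)
1/(27366 + J(-205)) = 1/(27366 + 0) = 1/27366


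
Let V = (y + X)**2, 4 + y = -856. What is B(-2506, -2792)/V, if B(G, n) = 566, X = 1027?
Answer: 566/27889 ≈ 0.020295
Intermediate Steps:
y = -860 (y = -4 - 856 = -860)
V = 27889 (V = (-860 + 1027)**2 = 167**2 = 27889)
B(-2506, -2792)/V = 566/27889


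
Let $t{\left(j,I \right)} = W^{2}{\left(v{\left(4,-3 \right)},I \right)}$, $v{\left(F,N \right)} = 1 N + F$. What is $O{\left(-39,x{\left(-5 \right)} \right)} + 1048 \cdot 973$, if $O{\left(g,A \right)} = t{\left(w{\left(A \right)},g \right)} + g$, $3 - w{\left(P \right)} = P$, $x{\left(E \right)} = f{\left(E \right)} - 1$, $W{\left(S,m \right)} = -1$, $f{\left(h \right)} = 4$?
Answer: $1019666$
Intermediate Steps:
$v{\left(F,N \right)} = F + N$ ($v{\left(F,N \right)} = N + F = F + N$)
$x{\left(E \right)} = 3$ ($x{\left(E \right)} = 4 - 1 = 3$)
$w{\left(P \right)} = 3 - P$
$t{\left(j,I \right)} = 1$ ($t{\left(j,I \right)} = \left(-1\right)^{2} = 1$)
$O{\left(g,A \right)} = 1 + g$
$O{\left(-39,x{\left(-5 \right)} \right)} + 1048 \cdot 973 = \left(1 - 39\right) + 1048 \cdot 973 = -38 + 1019704 = 1019666$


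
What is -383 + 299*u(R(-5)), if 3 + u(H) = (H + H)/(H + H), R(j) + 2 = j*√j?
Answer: -981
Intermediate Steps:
R(j) = -2 + j^(3/2) (R(j) = -2 + j*√j = -2 + j^(3/2))
u(H) = -2 (u(H) = -3 + (H + H)/(H + H) = -3 + (2*H)/((2*H)) = -3 + (2*H)*(1/(2*H)) = -3 + 1 = -2)
-383 + 299*u(R(-5)) = -383 + 299*(-2) = -383 - 598 = -981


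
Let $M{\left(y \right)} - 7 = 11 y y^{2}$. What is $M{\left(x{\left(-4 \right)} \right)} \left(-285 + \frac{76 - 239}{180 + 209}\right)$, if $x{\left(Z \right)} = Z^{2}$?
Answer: $- \frac{5003254764}{389} \approx -1.2862 \cdot 10^{7}$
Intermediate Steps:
$M{\left(y \right)} = 7 + 11 y^{3}$ ($M{\left(y \right)} = 7 + 11 y y^{2} = 7 + 11 y^{3}$)
$M{\left(x{\left(-4 \right)} \right)} \left(-285 + \frac{76 - 239}{180 + 209}\right) = \left(7 + 11 \left(\left(-4\right)^{2}\right)^{3}\right) \left(-285 + \frac{76 - 239}{180 + 209}\right) = \left(7 + 11 \cdot 16^{3}\right) \left(-285 - \frac{163}{389}\right) = \left(7 + 11 \cdot 4096\right) \left(-285 - \frac{163}{389}\right) = \left(7 + 45056\right) \left(-285 - \frac{163}{389}\right) = 45063 \left(- \frac{111028}{389}\right) = - \frac{5003254764}{389}$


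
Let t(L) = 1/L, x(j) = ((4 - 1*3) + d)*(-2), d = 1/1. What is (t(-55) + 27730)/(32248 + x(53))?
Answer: 508383/591140 ≈ 0.86000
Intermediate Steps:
d = 1
x(j) = -4 (x(j) = ((4 - 1*3) + 1)*(-2) = ((4 - 3) + 1)*(-2) = (1 + 1)*(-2) = 2*(-2) = -4)
(t(-55) + 27730)/(32248 + x(53)) = (1/(-55) + 27730)/(32248 - 4) = (-1/55 + 27730)/32244 = (1525149/55)*(1/32244) = 508383/591140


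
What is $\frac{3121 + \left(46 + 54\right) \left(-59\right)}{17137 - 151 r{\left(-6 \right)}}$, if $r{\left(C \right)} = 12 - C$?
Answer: $- \frac{2779}{14419} \approx -0.19273$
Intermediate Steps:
$\frac{3121 + \left(46 + 54\right) \left(-59\right)}{17137 - 151 r{\left(-6 \right)}} = \frac{3121 + \left(46 + 54\right) \left(-59\right)}{17137 - 151 \left(12 - -6\right)} = \frac{3121 + 100 \left(-59\right)}{17137 - 151 \left(12 + 6\right)} = \frac{3121 - 5900}{17137 - 2718} = - \frac{2779}{17137 - 2718} = - \frac{2779}{14419}$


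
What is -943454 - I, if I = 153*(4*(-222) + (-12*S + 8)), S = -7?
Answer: -821666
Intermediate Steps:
I = -121788 (I = 153*(4*(-222) + (-12*(-7) + 8)) = 153*(-888 + (84 + 8)) = 153*(-888 + 92) = 153*(-796) = -121788)
-943454 - I = -943454 - 1*(-121788) = -943454 + 121788 = -821666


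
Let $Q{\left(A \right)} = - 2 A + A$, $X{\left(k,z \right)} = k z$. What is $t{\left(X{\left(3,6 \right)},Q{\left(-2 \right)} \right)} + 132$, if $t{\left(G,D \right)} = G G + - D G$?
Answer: $420$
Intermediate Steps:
$Q{\left(A \right)} = - A$
$t{\left(G,D \right)} = G^{2} - D G$
$t{\left(X{\left(3,6 \right)},Q{\left(-2 \right)} \right)} + 132 = 3 \cdot 6 \left(3 \cdot 6 - \left(-1\right) \left(-2\right)\right) + 132 = 18 \left(18 - 2\right) + 132 = 18 \cdot 16 + 132 = 288 + 132 = 420$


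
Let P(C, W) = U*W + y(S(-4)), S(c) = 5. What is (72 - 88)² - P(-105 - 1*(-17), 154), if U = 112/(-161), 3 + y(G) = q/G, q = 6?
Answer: 41967/115 ≈ 364.93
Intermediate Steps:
y(G) = -3 + 6/G
U = -16/23 (U = 112*(-1/161) = -16/23 ≈ -0.69565)
P(C, W) = -9/5 - 16*W/23 (P(C, W) = -16*W/23 + (-3 + 6/5) = -16*W/23 - 9/5 = -9/5 - 16*W/23)
(72 - 88)² - P(-105 - 1*(-17), 154) = (72 - 88)² - (-9/5 - 16/23*154) = (-16)² - (-9/5 - 2464/23) = 256 - 1*(-12527/115) = 256 + 12527/115 = 41967/115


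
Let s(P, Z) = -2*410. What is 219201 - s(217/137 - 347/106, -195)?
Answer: 220021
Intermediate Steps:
s(P, Z) = -820
219201 - s(217/137 - 347/106, -195) = 219201 - 1*(-820) = 219201 + 820 = 220021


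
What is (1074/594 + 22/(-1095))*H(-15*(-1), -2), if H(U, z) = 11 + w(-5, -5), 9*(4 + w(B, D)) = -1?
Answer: 4005758/325215 ≈ 12.317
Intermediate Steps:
w(B, D) = -37/9 (w(B, D) = -4 + (⅑)*(-1) = -4 - ⅑ = -37/9)
H(U, z) = 62/9 (H(U, z) = 11 - 37/9 = 62/9)
(1074/594 + 22/(-1095))*H(-15*(-1), -2) = (1074/594 + 22/(-1095))*(62/9) = (1074*(1/594) + 22*(-1/1095))*(62/9) = (179/99 - 22/1095)*(62/9) = (64609/36135)*(62/9) = 4005758/325215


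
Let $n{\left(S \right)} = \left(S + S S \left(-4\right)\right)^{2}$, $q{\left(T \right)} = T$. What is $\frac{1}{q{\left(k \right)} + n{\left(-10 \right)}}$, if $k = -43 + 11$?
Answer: $\frac{1}{168068} \approx 5.95 \cdot 10^{-6}$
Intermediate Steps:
$k = -32$
$n{\left(S \right)} = \left(S - 4 S^{2}\right)^{2}$ ($n{\left(S \right)} = \left(S + S^{2} \left(-4\right)\right)^{2} = \left(S - 4 S^{2}\right)^{2}$)
$\frac{1}{q{\left(k \right)} + n{\left(-10 \right)}} = \frac{1}{-32 + \left(-10\right)^{2} \left(-1 + 4 \left(-10\right)\right)^{2}} = \frac{1}{-32 + 100 \left(-1 - 40\right)^{2}} = \frac{1}{-32 + 100 \left(-41\right)^{2}} = \frac{1}{-32 + 100 \cdot 1681} = \frac{1}{-32 + 168100} = \frac{1}{168068}$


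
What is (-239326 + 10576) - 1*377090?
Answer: -605840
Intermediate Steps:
(-239326 + 10576) - 1*377090 = -228750 - 377090 = -605840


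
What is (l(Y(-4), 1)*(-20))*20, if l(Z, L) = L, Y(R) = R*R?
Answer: -400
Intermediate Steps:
Y(R) = R**2
(l(Y(-4), 1)*(-20))*20 = (1*(-20))*20 = -20*20 = -400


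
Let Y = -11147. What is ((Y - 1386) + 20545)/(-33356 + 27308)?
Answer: -2003/1512 ≈ -1.3247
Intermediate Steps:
((Y - 1386) + 20545)/(-33356 + 27308) = ((-11147 - 1386) + 20545)/(-33356 + 27308) = (-12533 + 20545)/(-6048) = 8012*(-1/6048) = -2003/1512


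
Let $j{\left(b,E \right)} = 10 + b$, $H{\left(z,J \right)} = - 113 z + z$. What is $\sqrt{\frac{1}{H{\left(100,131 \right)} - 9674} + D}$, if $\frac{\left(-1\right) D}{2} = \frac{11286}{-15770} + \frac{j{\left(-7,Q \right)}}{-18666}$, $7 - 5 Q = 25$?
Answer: $\frac{\sqrt{2357709647946554010}}{1283318610} \approx 1.1965$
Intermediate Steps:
$Q = - \frac{18}{5}$ ($Q = \frac{7}{5} - 5 = - \frac{18}{5} \approx -3.6$)
$H{\left(z,J \right)} = - 112 z$
$D = \frac{1848349}{1291065}$ ($D = - 2 \left(\frac{11286}{-15770} + \frac{10 - 7}{-18666}\right) = - 2 \left(11286 \left(- \frac{1}{15770}\right) + 3 \left(- \frac{1}{18666}\right)\right) = - 2 \left(- \frac{297}{415} - \frac{1}{6222}\right) = \left(-2\right) \left(- \frac{1848349}{2582130}\right) = \frac{1848349}{1291065} \approx 1.4316$)
$\sqrt{\frac{1}{H{\left(100,131 \right)} - 9674} + D} = \sqrt{\frac{1}{\left(-112\right) 100 - 9674} + \frac{1848349}{1291065}} = \sqrt{\frac{1}{-11200 - 9674} + \frac{1848349}{1291065}} = \sqrt{\frac{1}{-20874} + \frac{1848349}{1291065}} = \sqrt{- \frac{1}{20874} + \frac{1848349}{1291065}} = \sqrt{\frac{12860381987}{8983230270}} = \frac{\sqrt{2357709647946554010}}{1283318610}$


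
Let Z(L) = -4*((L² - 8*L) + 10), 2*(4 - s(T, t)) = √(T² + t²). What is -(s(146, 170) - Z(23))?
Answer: -1424 + √12554 ≈ -1312.0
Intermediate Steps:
s(T, t) = 4 - √(T² + t²)/2
Z(L) = -40 - 4*L² + 32*L (Z(L) = -4*(10 + L² - 8*L) = -40 - 4*L² + 32*L)
-(s(146, 170) - Z(23)) = -((4 - √(146² + 170²)/2) - (-40 - 4*23² + 32*23)) = -((4 - √(21316 + 28900)/2) - (-40 - 4*529 + 736)) = -((4 - √12554) - (-40 - 2116 + 736)) = -((4 - √12554) - 1*(-1420)) = -((4 - √12554) + 1420) = -(1424 - √12554) = -1424 + √12554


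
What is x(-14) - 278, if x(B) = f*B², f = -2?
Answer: -670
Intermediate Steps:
x(B) = -2*B²
x(-14) - 278 = -2*(-14)² - 278 = -2*196 - 278 = -392 - 278 = -670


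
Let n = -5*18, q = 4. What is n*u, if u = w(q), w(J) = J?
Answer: -360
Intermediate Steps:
n = -90
u = 4
n*u = -90*4 = -360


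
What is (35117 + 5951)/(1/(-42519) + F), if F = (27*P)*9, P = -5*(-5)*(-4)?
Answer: -1746170292/1033211701 ≈ -1.6900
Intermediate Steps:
P = -100 (P = 25*(-4) = -100)
F = -24300 (F = (27*(-100))*9 = -2700*9 = -24300)
(35117 + 5951)/(1/(-42519) + F) = (35117 + 5951)/(1/(-42519) - 24300) = 41068/(-1/42519 - 24300) = 41068/(-1033211701/42519) = 41068*(-42519/1033211701) = -1746170292/1033211701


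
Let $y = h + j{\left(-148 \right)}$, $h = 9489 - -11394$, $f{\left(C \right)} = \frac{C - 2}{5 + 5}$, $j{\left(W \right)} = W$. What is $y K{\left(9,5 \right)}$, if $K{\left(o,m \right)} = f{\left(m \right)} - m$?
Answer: $- \frac{194909}{2} \approx -97455.0$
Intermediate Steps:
$f{\left(C \right)} = - \frac{1}{5} + \frac{C}{10}$ ($f{\left(C \right)} = \frac{-2 + C}{10} = \left(-2 + C\right) \frac{1}{10} = - \frac{1}{5} + \frac{C}{10}$)
$h = 20883$ ($h = 9489 + 11394 = 20883$)
$K{\left(o,m \right)} = - \frac{1}{5} - \frac{9 m}{10}$ ($K{\left(o,m \right)} = \left(- \frac{1}{5} + \frac{m}{10}\right) - m = - \frac{1}{5} - \frac{9 m}{10}$)
$y = 20735$ ($y = 20883 - 148 = 20735$)
$y K{\left(9,5 \right)} = 20735 \left(- \frac{1}{5} - \frac{9}{2}\right) = 20735 \left(- \frac{47}{10}\right) = - \frac{194909}{2}$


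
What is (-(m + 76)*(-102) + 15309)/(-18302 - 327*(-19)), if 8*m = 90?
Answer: -48417/24178 ≈ -2.0025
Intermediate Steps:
m = 45/4 (m = (1/8)*90 = 45/4 ≈ 11.250)
(-(m + 76)*(-102) + 15309)/(-18302 - 327*(-19)) = (-(45/4 + 76)*(-102) + 15309)/(-18302 - 327*(-19)) = (-349*(-102)/4 + 15309)/(-18302 + 6213) = (-1*(-17799/2) + 15309)/(-12089) = (17799/2 + 15309)*(-1/12089) = (48417/2)*(-1/12089) = -48417/24178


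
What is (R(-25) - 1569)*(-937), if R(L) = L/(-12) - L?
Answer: 17337311/12 ≈ 1.4448e+6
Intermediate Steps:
R(L) = -13*L/12 (R(L) = L*(-1/12) - L = -L/12 - L = -13*L/12)
(R(-25) - 1569)*(-937) = (-13/12*(-25) - 1569)*(-937) = (325/12 - 1569)*(-937) = -18503/12*(-937) = 17337311/12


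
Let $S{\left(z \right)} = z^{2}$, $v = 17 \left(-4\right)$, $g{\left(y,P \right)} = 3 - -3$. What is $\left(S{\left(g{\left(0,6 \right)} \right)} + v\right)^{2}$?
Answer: $1024$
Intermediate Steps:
$g{\left(y,P \right)} = 6$ ($g{\left(y,P \right)} = 3 + 3 = 6$)
$v = -68$
$\left(S{\left(g{\left(0,6 \right)} \right)} + v\right)^{2} = \left(6^{2} - 68\right)^{2} = \left(36 - 68\right)^{2} = \left(-32\right)^{2} = 1024$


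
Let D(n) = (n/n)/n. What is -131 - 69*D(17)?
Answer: -2296/17 ≈ -135.06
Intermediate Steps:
D(n) = 1/n
-131 - 69*D(17) = -131 - 69/17 = -2296/17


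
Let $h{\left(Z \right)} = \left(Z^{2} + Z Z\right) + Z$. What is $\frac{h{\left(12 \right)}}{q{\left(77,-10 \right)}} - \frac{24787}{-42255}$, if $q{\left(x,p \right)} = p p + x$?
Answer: $\frac{5687933}{2493045} \approx 2.2815$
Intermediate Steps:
$q{\left(x,p \right)} = x + p^{2}$ ($q{\left(x,p \right)} = p^{2} + x = x + p^{2}$)
$h{\left(Z \right)} = Z + 2 Z^{2}$ ($h{\left(Z \right)} = \left(Z^{2} + Z^{2}\right) + Z = 2 Z^{2} + Z = Z + 2 Z^{2}$)
$\frac{h{\left(12 \right)}}{q{\left(77,-10 \right)}} - \frac{24787}{-42255} = \frac{12 \left(1 + 2 \cdot 12\right)}{77 + \left(-10\right)^{2}} - \frac{24787}{-42255} = \frac{12 \left(1 + 24\right)}{77 + 100} - - \frac{24787}{42255} = \frac{12 \cdot 25}{177} + \frac{24787}{42255} = 300 \cdot \frac{1}{177} + \frac{24787}{42255} = \frac{100}{59} + \frac{24787}{42255} = \frac{5687933}{2493045}$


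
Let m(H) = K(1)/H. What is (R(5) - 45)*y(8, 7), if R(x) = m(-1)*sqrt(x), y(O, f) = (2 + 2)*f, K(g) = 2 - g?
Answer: -1260 - 28*sqrt(5) ≈ -1322.6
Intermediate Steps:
m(H) = 1/H (m(H) = (2 - 1*1)/H = (2 - 1)/H = 1/H)
y(O, f) = 4*f
R(x) = -sqrt(x) (R(x) = sqrt(x)/(-1) = -sqrt(x))
(R(5) - 45)*y(8, 7) = (-sqrt(5) - 45)*(4*7) = (-45 - sqrt(5))*28 = -1260 - 28*sqrt(5)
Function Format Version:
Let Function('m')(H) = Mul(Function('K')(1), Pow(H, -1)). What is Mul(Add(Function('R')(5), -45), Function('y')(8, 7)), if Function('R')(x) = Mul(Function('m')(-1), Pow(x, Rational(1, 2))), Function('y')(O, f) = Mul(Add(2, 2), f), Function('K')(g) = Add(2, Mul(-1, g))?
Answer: Add(-1260, Mul(-28, Pow(5, Rational(1, 2)))) ≈ -1322.6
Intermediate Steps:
Function('m')(H) = Pow(H, -1) (Function('m')(H) = Mul(Add(2, Mul(-1, 1)), Pow(H, -1)) = Mul(Add(2, -1), Pow(H, -1)) = Mul(1, Pow(H, -1)) = Pow(H, -1))
Function('y')(O, f) = Mul(4, f)
Function('R')(x) = Mul(-1, Pow(x, Rational(1, 2))) (Function('R')(x) = Mul(Pow(-1, -1), Pow(x, Rational(1, 2))) = Mul(-1, Pow(x, Rational(1, 2))))
Mul(Add(Function('R')(5), -45), Function('y')(8, 7)) = Mul(Add(Mul(-1, Pow(5, Rational(1, 2))), -45), Mul(4, 7)) = Mul(Add(-45, Mul(-1, Pow(5, Rational(1, 2)))), 28) = Add(-1260, Mul(-28, Pow(5, Rational(1, 2))))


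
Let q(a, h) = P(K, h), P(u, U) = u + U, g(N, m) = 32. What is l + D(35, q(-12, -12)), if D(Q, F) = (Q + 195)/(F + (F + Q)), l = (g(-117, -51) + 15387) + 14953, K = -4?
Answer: 91346/3 ≈ 30449.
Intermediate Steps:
P(u, U) = U + u
q(a, h) = -4 + h (q(a, h) = h - 4 = -4 + h)
l = 30372 (l = (32 + 15387) + 14953 = 15419 + 14953 = 30372)
D(Q, F) = (195 + Q)/(Q + 2*F)
l + D(35, q(-12, -12)) = 30372 + (195 + 35)/(35 + 2*(-4 - 12)) = 30372 + 230/(35 + 2*(-16)) = 30372 + 230/(35 - 32) = 30372 + 230/3 = 91346/3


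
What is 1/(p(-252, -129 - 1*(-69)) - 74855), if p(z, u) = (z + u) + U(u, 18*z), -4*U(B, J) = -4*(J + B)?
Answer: -1/79763 ≈ -1.2537e-5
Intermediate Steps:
U(B, J) = B + J (U(B, J) = -(-1)*(J + B) = -(-1)*(B + J) = -(-4*B - 4*J)/4 = B + J)
p(z, u) = 2*u + 19*z (p(z, u) = (z + u) + (u + 18*z) = (u + z) + (u + 18*z) = 2*u + 19*z)
1/(p(-252, -129 - 1*(-69)) - 74855) = 1/((2*(-129 - 1*(-69)) + 19*(-252)) - 74855) = 1/((2*(-129 + 69) - 4788) - 74855) = 1/((2*(-60) - 4788) - 74855) = 1/((-120 - 4788) - 74855) = 1/(-4908 - 74855) = 1/(-79763) = -1/79763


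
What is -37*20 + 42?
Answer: -698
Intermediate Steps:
-37*20 + 42 = -740 + 42 = -698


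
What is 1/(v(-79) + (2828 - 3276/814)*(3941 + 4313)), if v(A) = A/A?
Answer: 407/9486801339 ≈ 4.2902e-8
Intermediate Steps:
v(A) = 1
1/(v(-79) + (2828 - 3276/814)*(3941 + 4313)) = 1/(1 + (2828 - 3276/814)*(3941 + 4313)) = 1/(1 + (2828 - 3276*1/814)*8254) = 1/(1 + (2828 - 1638/407)*8254) = 1/(1 + (1149358/407)*8254) = 1/(1 + 9486800932/407) = 1/(9486801339/407) = 407/9486801339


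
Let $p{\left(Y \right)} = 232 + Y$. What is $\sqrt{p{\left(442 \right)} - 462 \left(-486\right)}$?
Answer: $\sqrt{225206} \approx 474.56$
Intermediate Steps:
$\sqrt{p{\left(442 \right)} - 462 \left(-486\right)} = \sqrt{\left(232 + 442\right) - 462 \left(-486\right)} = \sqrt{674 - -224532} = \sqrt{674 + 224532} = \sqrt{225206}$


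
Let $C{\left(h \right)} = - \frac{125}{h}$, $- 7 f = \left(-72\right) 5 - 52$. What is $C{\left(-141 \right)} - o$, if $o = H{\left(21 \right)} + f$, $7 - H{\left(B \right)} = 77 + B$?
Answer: $\frac{32600}{987} \approx 33.029$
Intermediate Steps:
$H{\left(B \right)} = -70 - B$ ($H{\left(B \right)} = 7 - \left(77 + B\right) = -70 - B$)
$f = \frac{412}{7}$ ($f = - \frac{\left(-72\right) 5 - 52}{7} = - \frac{-360 - 52}{7} = \left(- \frac{1}{7}\right) \left(-412\right) = \frac{412}{7} \approx 58.857$)
$o = - \frac{225}{7}$ ($o = \left(-70 - 21\right) + \frac{412}{7} = -91 + \frac{412}{7} = - \frac{225}{7} \approx -32.143$)
$C{\left(-141 \right)} - o = - \frac{125}{-141} - - \frac{225}{7} = \left(-125\right) \left(- \frac{1}{141}\right) + \frac{225}{7} = \frac{125}{141} + \frac{225}{7} = \frac{32600}{987}$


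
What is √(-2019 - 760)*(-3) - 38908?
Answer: -38908 - 3*I*√2779 ≈ -38908.0 - 158.15*I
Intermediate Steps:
√(-2019 - 760)*(-3) - 38908 = √(-2779)*(-3) - 38908 = (I*√2779)*(-3) - 38908 = -3*I*√2779 - 38908 = -38908 - 3*I*√2779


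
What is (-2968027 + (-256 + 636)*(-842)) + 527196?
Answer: -2760791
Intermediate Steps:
(-2968027 + (-256 + 636)*(-842)) + 527196 = (-2968027 + 380*(-842)) + 527196 = (-2968027 - 319960) + 527196 = -3287987 + 527196 = -2760791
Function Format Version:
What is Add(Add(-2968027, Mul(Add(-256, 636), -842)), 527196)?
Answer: -2760791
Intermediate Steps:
Add(Add(-2968027, Mul(Add(-256, 636), -842)), 527196) = Add(Add(-2968027, Mul(380, -842)), 527196) = Add(Add(-2968027, -319960), 527196) = Add(-3287987, 527196) = -2760791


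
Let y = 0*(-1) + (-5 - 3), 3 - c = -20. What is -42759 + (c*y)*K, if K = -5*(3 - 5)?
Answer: -44599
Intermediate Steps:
c = 23 (c = 3 - 1*(-20) = 3 + 20 = 23)
K = 10 (K = -5*(-2) = 10)
y = -8 (y = 0 - 8 = -8)
-42759 + (c*y)*K = -42759 + (23*(-8))*10 = -42759 - 184*10 = -42759 - 1840 = -44599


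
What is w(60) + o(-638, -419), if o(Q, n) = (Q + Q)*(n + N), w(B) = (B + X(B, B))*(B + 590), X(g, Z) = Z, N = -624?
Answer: 1408868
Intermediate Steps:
w(B) = 2*B*(590 + B) (w(B) = (B + B)*(B + 590) = (2*B)*(590 + B) = 2*B*(590 + B))
o(Q, n) = 2*Q*(-624 + n) (o(Q, n) = (Q + Q)*(n - 624) = (2*Q)*(-624 + n) = 2*Q*(-624 + n))
w(60) + o(-638, -419) = 2*60*(590 + 60) + 2*(-638)*(-624 - 419) = 2*60*650 + 2*(-638)*(-1043) = 78000 + 1330868 = 1408868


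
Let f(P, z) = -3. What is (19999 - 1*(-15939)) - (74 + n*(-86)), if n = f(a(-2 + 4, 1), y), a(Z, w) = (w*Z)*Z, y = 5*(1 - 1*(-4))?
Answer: 35606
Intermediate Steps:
y = 25 (y = 5*(1 + 4) = 5*5 = 25)
a(Z, w) = w*Z² (a(Z, w) = (Z*w)*Z = w*Z²)
n = -3
(19999 - 1*(-15939)) - (74 + n*(-86)) = (19999 - 1*(-15939)) - (74 - 3*(-86)) = (19999 + 15939) - (74 + 258) = 35938 - 1*332 = 35938 - 332 = 35606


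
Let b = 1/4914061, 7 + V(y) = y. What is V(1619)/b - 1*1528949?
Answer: 7919937383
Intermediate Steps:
V(y) = -7 + y
b = 1/4914061 ≈ 2.0350e-7
V(1619)/b - 1*1528949 = (-7 + 1619)/(1/4914061) - 1*1528949 = 1612*4914061 - 1528949 = 7921466332 - 1528949 = 7919937383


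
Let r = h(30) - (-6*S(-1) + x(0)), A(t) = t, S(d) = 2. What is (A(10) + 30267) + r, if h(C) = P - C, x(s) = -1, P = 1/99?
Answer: 2995741/99 ≈ 30260.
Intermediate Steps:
P = 1/99 ≈ 0.010101
h(C) = 1/99 - C
r = -1682/99 (r = (1/99 - 1*30) - (-6*2 - 1) = (1/99 - 30) - (-12 - 1) = -2969/99 - 1*(-13) = -2969/99 + 13 = -1682/99 ≈ -16.990)
(A(10) + 30267) + r = (10 + 30267) - 1682/99 = 30277 - 1682/99 = 2995741/99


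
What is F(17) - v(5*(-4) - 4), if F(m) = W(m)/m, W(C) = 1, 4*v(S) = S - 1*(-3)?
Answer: 361/68 ≈ 5.3088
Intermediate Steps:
v(S) = ¾ + S/4 (v(S) = (S - 1*(-3))/4 = (S + 3)/4 = (3 + S)/4 = ¾ + S/4)
F(m) = 1/m
F(17) - v(5*(-4) - 4) = 1/17 - (¾ + (5*(-4) - 4)/4) = 1/17 - (¾ + (-20 - 4)/4) = 1/17 - (¾ + (¼)*(-24)) = 1/17 - (¾ - 6) = 1/17 - 1*(-21/4) = 1/17 + 21/4 = 361/68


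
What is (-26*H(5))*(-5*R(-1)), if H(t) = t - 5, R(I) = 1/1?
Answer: 0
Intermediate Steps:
R(I) = 1
H(t) = -5 + t
(-26*H(5))*(-5*R(-1)) = (-26*(-5 + 5))*(-5*1) = -26*0*(-5) = 0*(-5) = 0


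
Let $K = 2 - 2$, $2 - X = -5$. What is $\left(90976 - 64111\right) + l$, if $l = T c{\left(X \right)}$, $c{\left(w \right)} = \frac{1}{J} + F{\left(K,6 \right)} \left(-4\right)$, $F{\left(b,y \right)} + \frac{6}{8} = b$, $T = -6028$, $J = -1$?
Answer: $14809$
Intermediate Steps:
$X = 7$ ($X = 2 - -5 = 2 + 5 = 7$)
$K = 0$
$F{\left(b,y \right)} = - \frac{3}{4} + b$
$c{\left(w \right)} = 2$ ($c{\left(w \right)} = \frac{1}{-1} + \left(- \frac{3}{4} + 0\right) \left(-4\right) = -1 - -3 = -1 + 3 = 2$)
$l = -12056$ ($l = \left(-6028\right) 2 = -12056$)
$\left(90976 - 64111\right) + l = \left(90976 - 64111\right) - 12056 = 26865 - 12056 = 14809$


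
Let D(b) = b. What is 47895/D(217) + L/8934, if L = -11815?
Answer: 13720325/62538 ≈ 219.39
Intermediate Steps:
47895/D(217) + L/8934 = 47895/217 - 11815/8934 = 47895*(1/217) - 11815*1/8934 = 1545/7 - 11815/8934 = 13720325/62538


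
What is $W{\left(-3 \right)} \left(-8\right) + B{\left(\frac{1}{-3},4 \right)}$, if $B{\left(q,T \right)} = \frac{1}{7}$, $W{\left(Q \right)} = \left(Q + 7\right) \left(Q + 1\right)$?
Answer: $\frac{449}{7} \approx 64.143$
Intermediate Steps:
$W{\left(Q \right)} = \left(1 + Q\right) \left(7 + Q\right)$ ($W{\left(Q \right)} = \left(7 + Q\right) \left(1 + Q\right) = \left(1 + Q\right) \left(7 + Q\right)$)
$B{\left(q,T \right)} = \frac{1}{7}$
$W{\left(-3 \right)} \left(-8\right) + B{\left(\frac{1}{-3},4 \right)} = \left(7 + \left(-3\right)^{2} + 8 \left(-3\right)\right) \left(-8\right) + \frac{1}{7} = \left(7 + 9 - 24\right) \left(-8\right) + \frac{1}{7} = \left(-8\right) \left(-8\right) + \frac{1}{7} = 64 + \frac{1}{7} = \frac{449}{7}$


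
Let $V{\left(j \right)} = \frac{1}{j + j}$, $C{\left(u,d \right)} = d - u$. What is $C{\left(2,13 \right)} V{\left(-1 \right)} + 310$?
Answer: $\frac{609}{2} \approx 304.5$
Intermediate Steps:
$V{\left(j \right)} = \frac{1}{2 j}$
$C{\left(2,13 \right)} V{\left(-1 \right)} + 310 = \left(13 - 2\right) \frac{1}{2 \left(-1\right)} + 310 = \left(13 - 2\right) \frac{1}{2} \left(-1\right) + 310 = 11 \left(- \frac{1}{2}\right) + 310 = - \frac{11}{2} + 310 = \frac{609}{2}$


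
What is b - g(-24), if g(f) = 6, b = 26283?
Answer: 26277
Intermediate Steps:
b - g(-24) = 26283 - 1*6 = 26283 - 6 = 26277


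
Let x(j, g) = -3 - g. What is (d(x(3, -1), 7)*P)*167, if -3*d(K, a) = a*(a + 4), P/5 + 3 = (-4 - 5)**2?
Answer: -1671670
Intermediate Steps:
P = 390 (P = -15 + 5*(-4 - 5)**2 = -15 + 5*(-9)**2 = -15 + 5*81 = -15 + 405 = 390)
d(K, a) = -a*(4 + a)/3 (d(K, a) = -a*(a + 4)/3 = -a*(4 + a)/3)
(d(x(3, -1), 7)*P)*167 = (-1/3*7*(4 + 7)*390)*167 = (-1/3*7*11*390)*167 = -77/3*390*167 = -10010*167 = -1671670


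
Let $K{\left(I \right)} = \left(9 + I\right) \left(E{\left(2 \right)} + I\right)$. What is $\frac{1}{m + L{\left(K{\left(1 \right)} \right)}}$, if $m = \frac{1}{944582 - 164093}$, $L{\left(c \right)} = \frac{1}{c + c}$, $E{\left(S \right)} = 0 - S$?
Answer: $- \frac{15609780}{780469} \approx -20.001$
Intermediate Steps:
$E{\left(S \right)} = - S$
$K{\left(I \right)} = \left(-2 + I\right) \left(9 + I\right)$ ($K{\left(I \right)} = \left(9 + I\right) \left(\left(-1\right) 2 + I\right) = \left(9 + I\right) \left(-2 + I\right) = \left(-2 + I\right) \left(9 + I\right)$)
$L{\left(c \right)} = \frac{1}{2 c}$
$m = \frac{1}{780489} \approx 1.2812 \cdot 10^{-6}$
$\frac{1}{m + L{\left(K{\left(1 \right)} \right)}} = \frac{1}{\frac{1}{780489} + \frac{1}{2 \left(-18 + 1^{2} + 7 \cdot 1\right)}} = \frac{1}{\frac{1}{780489} + \frac{1}{2 \left(-18 + 1 + 7\right)}} = \frac{1}{\frac{1}{780489} + \frac{1}{2 \left(-10\right)}} = \frac{1}{\frac{1}{780489} + \frac{1}{2} \left(- \frac{1}{10}\right)} = \frac{1}{\frac{1}{780489} - \frac{1}{20}} = \frac{1}{- \frac{780469}{15609780}} = - \frac{15609780}{780469}$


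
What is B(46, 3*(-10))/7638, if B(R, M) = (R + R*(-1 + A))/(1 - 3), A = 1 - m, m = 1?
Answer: 0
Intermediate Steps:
A = 0 (A = 1 - 1*1 = 1 - 1 = 0)
B(R, M) = 0 (B(R, M) = (R + R*(-1 + 0))/(1 - 3) = (R + R*(-1))/(-2) = (R - R)*(-½) = 0*(-½) = 0)
B(46, 3*(-10))/7638 = 0/7638 = 0*(1/7638) = 0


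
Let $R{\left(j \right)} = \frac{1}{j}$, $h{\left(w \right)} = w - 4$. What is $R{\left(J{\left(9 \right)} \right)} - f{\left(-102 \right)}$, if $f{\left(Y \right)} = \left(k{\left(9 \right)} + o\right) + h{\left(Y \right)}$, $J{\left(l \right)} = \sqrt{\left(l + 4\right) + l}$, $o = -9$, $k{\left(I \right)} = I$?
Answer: $106 + \frac{\sqrt{22}}{22} \approx 106.21$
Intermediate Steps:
$J{\left(l \right)} = \sqrt{4 + 2 l}$ ($J{\left(l \right)} = \sqrt{\left(4 + l\right) + l} = \sqrt{4 + 2 l}$)
$h{\left(w \right)} = -4 + w$
$f{\left(Y \right)} = -4 + Y$ ($f{\left(Y \right)} = \left(9 - 9\right) + \left(-4 + Y\right) = 0 + \left(-4 + Y\right) = -4 + Y$)
$R{\left(J{\left(9 \right)} \right)} - f{\left(-102 \right)} = \frac{1}{\sqrt{4 + 2 \cdot 9}} - \left(-4 - 102\right) = \frac{1}{\sqrt{4 + 18}} - -106 = \frac{1}{\sqrt{22}} + 106 = \frac{\sqrt{22}}{22} + 106 = 106 + \frac{\sqrt{22}}{22}$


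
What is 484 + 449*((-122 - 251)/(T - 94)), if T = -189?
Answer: 304449/283 ≈ 1075.8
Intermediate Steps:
484 + 449*((-122 - 251)/(T - 94)) = 484 + 449*((-122 - 251)/(-189 - 94)) = 484 + 449*(-373/(-283)) = 484 + 449*(-373*(-1/283)) = 484 + 449*(373/283) = 484 + 167477/283 = 304449/283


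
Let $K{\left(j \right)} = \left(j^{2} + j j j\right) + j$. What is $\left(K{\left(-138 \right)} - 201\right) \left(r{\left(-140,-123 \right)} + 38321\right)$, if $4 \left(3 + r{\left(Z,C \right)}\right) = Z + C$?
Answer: $- \frac{399256635303}{4} \approx -9.9814 \cdot 10^{10}$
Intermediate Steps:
$r{\left(Z,C \right)} = -3 + \frac{C}{4} + \frac{Z}{4}$ ($r{\left(Z,C \right)} = -3 + \frac{Z + C}{4} = -3 + \frac{C + Z}{4} = -3 + \left(\frac{C}{4} + \frac{Z}{4}\right) = -3 + \frac{C}{4} + \frac{Z}{4}$)
$K{\left(j \right)} = j + j^{2} + j^{3}$ ($K{\left(j \right)} = \left(j^{2} + j^{2} j\right) + j = \left(j^{2} + j^{3}\right) + j = j + j^{2} + j^{3}$)
$\left(K{\left(-138 \right)} - 201\right) \left(r{\left(-140,-123 \right)} + 38321\right) = \left(- 138 \left(1 - 138 + \left(-138\right)^{2}\right) - 201\right) \left(\left(-3 + \frac{1}{4} \left(-123\right) + \frac{1}{4} \left(-140\right)\right) + 38321\right) = \left(- 138 \left(1 - 138 + 19044\right) - 201\right) \left(\left(-3 - \frac{123}{4} - 35\right) + 38321\right) = \left(\left(-138\right) 18907 - 201\right) \left(- \frac{275}{4} + 38321\right) = \left(-2609166 - 201\right) \frac{153009}{4} = \left(-2609367\right) \frac{153009}{4} = - \frac{399256635303}{4}$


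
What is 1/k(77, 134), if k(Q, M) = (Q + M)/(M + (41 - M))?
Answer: 41/211 ≈ 0.19431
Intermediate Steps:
k(Q, M) = M/41 + Q/41 (k(Q, M) = (M + Q)/41 = (M + Q)*(1/41) = M/41 + Q/41)
1/k(77, 134) = 1/((1/41)*134 + (1/41)*77) = 1/(134/41 + 77/41) = 1/(211/41) = 41/211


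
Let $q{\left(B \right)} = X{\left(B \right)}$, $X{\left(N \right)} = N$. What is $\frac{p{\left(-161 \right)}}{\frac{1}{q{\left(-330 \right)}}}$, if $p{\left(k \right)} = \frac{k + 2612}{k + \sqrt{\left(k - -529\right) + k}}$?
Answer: $\frac{65835}{13} + \frac{28215 \sqrt{23}}{299} \approx 5516.8$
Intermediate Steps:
$q{\left(B \right)} = B$
$p{\left(k \right)} = \frac{2612 + k}{k + \sqrt{529 + 2 k}}$ ($p{\left(k \right)} = \frac{2612 + k}{k + \sqrt{\left(k + 529\right) + k}} = \frac{2612 + k}{k + \sqrt{\left(529 + k\right) + k}} = \frac{2612 + k}{k + \sqrt{529 + 2 k}}$)
$\frac{p{\left(-161 \right)}}{\frac{1}{q{\left(-330 \right)}}} = \frac{\frac{1}{-161 + \sqrt{529 + 2 \left(-161\right)}} \left(2612 - 161\right)}{\frac{1}{-330}} = \frac{\frac{1}{-161 + \sqrt{529 - 322}} \cdot 2451}{- \frac{1}{330}} = \frac{1}{-161 + \sqrt{207}} \cdot 2451 \left(-330\right) = \frac{1}{-161 + 3 \sqrt{23}} \cdot 2451 \left(-330\right) = \frac{2451}{-161 + 3 \sqrt{23}} \left(-330\right) = - \frac{808830}{-161 + 3 \sqrt{23}}$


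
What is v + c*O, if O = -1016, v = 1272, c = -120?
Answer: 123192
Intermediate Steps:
v + c*O = 1272 - 120*(-1016) = 1272 + 121920 = 123192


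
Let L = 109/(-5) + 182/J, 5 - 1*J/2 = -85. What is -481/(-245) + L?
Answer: -83021/4410 ≈ -18.826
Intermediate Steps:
J = 180 (J = 10 - 2*(-85) = 10 + 170 = 180)
L = -1871/90 (L = 109/(-5) + 182/180 = 109*(-1/5) + 182*(1/180) = -109/5 + 91/90 = -1871/90 ≈ -20.789)
-481/(-245) + L = -481/(-245) - 1871/90 = -481*(-1/245) - 1871/90 = 481/245 - 1871/90 = -83021/4410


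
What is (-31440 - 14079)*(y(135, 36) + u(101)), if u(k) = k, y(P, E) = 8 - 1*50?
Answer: -2685621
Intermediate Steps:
y(P, E) = -42 (y(P, E) = 8 - 50 = -42)
(-31440 - 14079)*(y(135, 36) + u(101)) = (-31440 - 14079)*(-42 + 101) = -45519*59 = -2685621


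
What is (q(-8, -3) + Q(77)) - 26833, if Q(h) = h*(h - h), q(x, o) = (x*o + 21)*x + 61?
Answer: -27132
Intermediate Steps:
q(x, o) = 61 + x*(21 + o*x) (q(x, o) = (o*x + 21)*x + 61 = (21 + o*x)*x + 61 = x*(21 + o*x) + 61 = 61 + x*(21 + o*x))
Q(h) = 0 (Q(h) = h*0 = 0)
(q(-8, -3) + Q(77)) - 26833 = ((61 + 21*(-8) - 3*(-8)**2) + 0) - 26833 = ((61 - 168 - 3*64) + 0) - 26833 = ((61 - 168 - 192) + 0) - 26833 = (-299 + 0) - 26833 = -299 - 26833 = -27132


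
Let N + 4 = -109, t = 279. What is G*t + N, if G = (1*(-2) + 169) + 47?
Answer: 59593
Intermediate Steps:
N = -113 (N = -4 - 109 = -113)
G = 214 (G = (-2 + 169) + 47 = 167 + 47 = 214)
G*t + N = 214*279 - 113 = 59706 - 113 = 59593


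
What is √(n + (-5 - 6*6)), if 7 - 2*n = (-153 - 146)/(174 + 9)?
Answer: 7*I*√25071/183 ≈ 6.0567*I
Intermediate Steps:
n = 790/183 (n = 7/2 - (-153 - 146)/(2*(174 + 9)) = 7/2 - (-299)/(2*183) = 7/2 - ½*(-299/183) = 7/2 + 299/366 = 790/183 ≈ 4.3169)
√(n + (-5 - 6*6)) = √(790/183 + (-5 - 6*6)) = √(790/183 + (-5 - 36)) = √(790/183 - 41) = √(-6713/183) = 7*I*√25071/183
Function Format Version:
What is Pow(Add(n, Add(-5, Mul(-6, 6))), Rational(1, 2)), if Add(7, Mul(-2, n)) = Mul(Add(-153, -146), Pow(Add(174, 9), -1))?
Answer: Mul(Rational(7, 183), I, Pow(25071, Rational(1, 2))) ≈ Mul(6.0567, I)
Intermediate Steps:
n = Rational(790, 183) (n = Add(Rational(7, 2), Mul(Rational(-1, 2), Mul(Add(-153, -146), Pow(Add(174, 9), -1)))) = Add(Rational(7, 2), Mul(Rational(-1, 2), Mul(-299, Pow(183, -1)))) = Add(Rational(7, 2), Mul(Rational(-1, 2), Mul(-299, Rational(1, 183)))) = Add(Rational(7, 2), Mul(Rational(-1, 2), Rational(-299, 183))) = Add(Rational(7, 2), Rational(299, 366)) = Rational(790, 183) ≈ 4.3169)
Pow(Add(n, Add(-5, Mul(-6, 6))), Rational(1, 2)) = Pow(Add(Rational(790, 183), Add(-5, Mul(-6, 6))), Rational(1, 2)) = Pow(Add(Rational(790, 183), Add(-5, -36)), Rational(1, 2)) = Pow(Add(Rational(790, 183), -41), Rational(1, 2)) = Pow(Rational(-6713, 183), Rational(1, 2)) = Mul(Rational(7, 183), I, Pow(25071, Rational(1, 2)))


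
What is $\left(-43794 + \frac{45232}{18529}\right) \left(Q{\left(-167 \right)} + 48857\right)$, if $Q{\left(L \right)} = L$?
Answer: $- \frac{39507737629860}{18529} \approx -2.1322 \cdot 10^{9}$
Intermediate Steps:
$\left(-43794 + \frac{45232}{18529}\right) \left(Q{\left(-167 \right)} + 48857\right) = \left(-43794 + \frac{45232}{18529}\right) \left(-167 + 48857\right) = \left(-43794 + 45232 \cdot \frac{1}{18529}\right) 48690 = \left(-43794 + \frac{45232}{18529}\right) 48690 = \left(- \frac{811413794}{18529}\right) 48690 = - \frac{39507737629860}{18529}$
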